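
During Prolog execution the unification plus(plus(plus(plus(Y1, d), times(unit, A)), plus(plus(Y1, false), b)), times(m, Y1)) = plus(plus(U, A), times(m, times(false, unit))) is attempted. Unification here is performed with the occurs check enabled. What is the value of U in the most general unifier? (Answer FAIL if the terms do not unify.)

plus(plus(times(false, unit), d), times(unit, plus(plus(times(false, unit), false), b)))

Decompose plus/2: plus(plus(plus(Y1, d), times(unit, A)), plus(plus(Y1, false), b)) = plus(U, A),  times(m, Y1) = times(m, times(false, unit)).
Decompose plus/2: plus(plus(Y1, d), times(unit, A)) = U,  plus(plus(Y1, false), b) = A.
Bind U := plus(plus(Y1, d), times(unit, A)); no other remaining equation mentions U.
Bind A := plus(plus(Y1, false), b); no other remaining equation mentions A. Substituting into the earlier binding gives U := plus(plus(Y1, d), times(unit, plus(plus(Y1, false), b))).
Decompose times/2: m = m,  Y1 = times(false, unit).
Delete trivial equation m = m.
Bind Y1 := times(false, unit). Substituting into the earlier bindings gives U := plus(plus(times(false, unit), d), times(unit, plus(plus(times(false, unit), false), b))), A := plus(plus(times(false, unit), false), b).
MGU = { U ↦ plus(plus(times(false, unit), d), times(unit, plus(plus(times(false, unit), false), b))), A ↦ plus(plus(times(false, unit), false), b), Y1 ↦ times(false, unit) }, so U ↦ plus(plus(times(false, unit), d), times(unit, plus(plus(times(false, unit), false), b))).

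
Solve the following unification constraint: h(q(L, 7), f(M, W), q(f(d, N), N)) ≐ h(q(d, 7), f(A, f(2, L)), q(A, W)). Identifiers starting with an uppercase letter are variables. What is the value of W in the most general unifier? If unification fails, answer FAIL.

f(2, d)

Decompose h/3: q(L, 7) ≐ q(d, 7),  f(M, W) ≐ f(A, f(2, L)),  q(f(d, N), N) ≐ q(A, W).
Decompose q/2: L ≐ d,  7 ≐ 7.
Bind L := d; substituting into the one remaining equation that mentions L gives: f(M, W) ≐ f(A, f(2, d)).
Delete trivial equation 7 ≐ 7.
Decompose f/2: M ≐ A,  W ≐ f(2, d).
Bind M := A; no other remaining equation mentions M.
Bind W := f(2, d); substituting into the remaining equation gives: q(f(d, N), N) ≐ q(A, f(2, d)).
Decompose q/2: f(d, N) ≐ A,  N ≐ f(2, d).
Bind A := f(d, N); no other remaining equation mentions A. Substituting into the earlier binding gives M := f(d, N).
Bind N := f(2, d). Substituting into the earlier bindings gives M := f(d, f(2, d)), A := f(d, f(2, d)).
MGU = { L -> d, M -> f(d, f(2, d)), W -> f(2, d), A -> f(d, f(2, d)), N -> f(2, d) }, so W -> f(2, d).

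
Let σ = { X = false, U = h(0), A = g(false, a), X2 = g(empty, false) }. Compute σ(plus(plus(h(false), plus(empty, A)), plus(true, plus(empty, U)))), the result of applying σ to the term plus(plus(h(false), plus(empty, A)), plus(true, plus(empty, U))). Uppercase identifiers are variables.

plus(plus(h(false), plus(empty, g(false, a))), plus(true, plus(empty, h(0))))

Replace each occurrence of U with h(0).
Replace each occurrence of A with g(false, a).
Result: plus(plus(h(false), plus(empty, g(false, a))), plus(true, plus(empty, h(0)))).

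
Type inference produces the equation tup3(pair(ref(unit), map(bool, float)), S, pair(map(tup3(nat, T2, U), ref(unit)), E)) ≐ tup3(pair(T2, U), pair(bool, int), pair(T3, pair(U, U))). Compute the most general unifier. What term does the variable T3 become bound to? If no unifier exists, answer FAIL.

Decompose tup3/3: pair(ref(unit), map(bool, float)) ≐ pair(T2, U),  S ≐ pair(bool, int),  pair(map(tup3(nat, T2, U), ref(unit)), E) ≐ pair(T3, pair(U, U)).
Decompose pair/2: ref(unit) ≐ T2,  map(bool, float) ≐ U.
Bind T2 := ref(unit); substituting into the one remaining equation that mentions T2 gives: pair(map(tup3(nat, ref(unit), U), ref(unit)), E) ≐ pair(T3, pair(U, U)).
Bind U := map(bool, float); substituting into the one remaining equation that mentions U gives: pair(map(tup3(nat, ref(unit), map(bool, float)), ref(unit)), E) ≐ pair(T3, pair(map(bool, float), map(bool, float))).
Bind S := pair(bool, int); no other remaining equation mentions S.
Decompose pair/2: map(tup3(nat, ref(unit), map(bool, float)), ref(unit)) ≐ T3,  E ≐ pair(map(bool, float), map(bool, float)).
Bind T3 := map(tup3(nat, ref(unit), map(bool, float)), ref(unit)); no other remaining equation mentions T3.
Bind E := pair(map(bool, float), map(bool, float)).
MGU = { T2 ↦ ref(unit), U ↦ map(bool, float), S ↦ pair(bool, int), T3 ↦ map(tup3(nat, ref(unit), map(bool, float)), ref(unit)), E ↦ pair(map(bool, float), map(bool, float)) }, so T3 ↦ map(tup3(nat, ref(unit), map(bool, float)), ref(unit)).

map(tup3(nat, ref(unit), map(bool, float)), ref(unit))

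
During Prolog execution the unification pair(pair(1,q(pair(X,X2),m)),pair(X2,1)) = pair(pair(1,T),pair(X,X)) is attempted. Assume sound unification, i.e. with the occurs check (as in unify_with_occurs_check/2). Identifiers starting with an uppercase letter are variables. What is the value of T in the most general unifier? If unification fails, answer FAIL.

Decompose pair/2: pair(1,q(pair(X,X2),m)) = pair(1,T),  pair(X2,1) = pair(X,X).
Decompose pair/2: 1 = 1,  q(pair(X,X2),m) = T.
Delete trivial equation 1 = 1.
Bind T := q(pair(X,X2),m); no other remaining equation mentions T.
Decompose pair/2: X2 = X,  1 = X.
Bind X2 := X; no other remaining equation mentions X2. Substituting into the earlier binding gives T := q(pair(X,X),m).
Bind X := 1. Substituting into the earlier bindings gives T := q(pair(1,1),m), X2 := 1.
MGU = { T ↦ q(pair(1,1),m), X2 ↦ 1, X ↦ 1 }, so T ↦ q(pair(1,1),m).

q(pair(1,1),m)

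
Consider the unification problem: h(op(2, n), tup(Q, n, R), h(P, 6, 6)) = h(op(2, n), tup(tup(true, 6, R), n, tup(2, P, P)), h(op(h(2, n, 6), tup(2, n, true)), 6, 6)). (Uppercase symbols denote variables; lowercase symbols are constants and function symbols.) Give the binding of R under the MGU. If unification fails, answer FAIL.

Decompose h/3: op(2, n) = op(2, n),  tup(Q, n, R) = tup(tup(true, 6, R), n, tup(2, P, P)),  h(P, 6, 6) = h(op(h(2, n, 6), tup(2, n, true)), 6, 6).
Delete trivial equation op(2, n) = op(2, n).
Decompose tup/3: Q = tup(true, 6, R),  n = n,  R = tup(2, P, P).
Bind Q := tup(true, 6, R); no other remaining equation mentions Q.
Delete trivial equation n = n.
Bind R := tup(2, P, P); no other remaining equation mentions R. Substituting into the earlier binding gives Q := tup(true, 6, tup(2, P, P)).
Decompose h/3: P = op(h(2, n, 6), tup(2, n, true)),  6 = 6,  6 = 6.
Bind P := op(h(2, n, 6), tup(2, n, true)); no other remaining equation mentions P. Substituting into the earlier bindings gives Q := tup(true, 6, tup(2, op(h(2, n, 6), tup(2, n, true)), op(h(2, n, 6), tup(2, n, true)))), R := tup(2, op(h(2, n, 6), tup(2, n, true)), op(h(2, n, 6), tup(2, n, true))).
Delete trivial equation 6 = 6.
Delete trivial equation 6 = 6.
MGU = { Q := tup(true, 6, tup(2, op(h(2, n, 6), tup(2, n, true)), op(h(2, n, 6), tup(2, n, true)))), R := tup(2, op(h(2, n, 6), tup(2, n, true)), op(h(2, n, 6), tup(2, n, true))), P := op(h(2, n, 6), tup(2, n, true)) }, so R := tup(2, op(h(2, n, 6), tup(2, n, true)), op(h(2, n, 6), tup(2, n, true))).

tup(2, op(h(2, n, 6), tup(2, n, true)), op(h(2, n, 6), tup(2, n, true)))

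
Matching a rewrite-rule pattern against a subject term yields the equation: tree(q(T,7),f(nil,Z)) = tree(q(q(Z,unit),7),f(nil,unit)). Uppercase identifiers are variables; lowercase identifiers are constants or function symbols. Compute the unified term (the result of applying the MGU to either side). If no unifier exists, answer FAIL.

Decompose tree/2: q(T,7) = q(q(Z,unit),7),  f(nil,Z) = f(nil,unit).
Decompose q/2: T = q(Z,unit),  7 = 7.
Bind T := q(Z,unit); no other remaining equation mentions T.
Delete trivial equation 7 = 7.
Decompose f/2: nil = nil,  Z = unit.
Delete trivial equation nil = nil.
Bind Z := unit. Substituting into the earlier binding gives T := q(unit,unit).
Applying the MGU to either side gives tree(q(q(unit,unit),7),f(nil,unit)).

tree(q(q(unit,unit),7),f(nil,unit))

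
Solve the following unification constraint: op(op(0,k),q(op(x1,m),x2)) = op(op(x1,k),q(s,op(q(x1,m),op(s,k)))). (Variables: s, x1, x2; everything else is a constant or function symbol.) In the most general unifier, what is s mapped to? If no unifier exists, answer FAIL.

op(0,m)

Decompose op/2: op(0,k) = op(x1,k),  q(op(x1,m),x2) = q(s,op(q(x1,m),op(s,k))).
Decompose op/2: 0 = x1,  k = k.
Bind x1 := 0; substituting into the one remaining equation that mentions x1 gives: q(op(0,m),x2) = q(s,op(q(0,m),op(s,k))).
Delete trivial equation k = k.
Decompose q/2: op(0,m) = s,  x2 = op(q(0,m),op(s,k)).
Bind s := op(0,m); substituting into the remaining equation gives: x2 = op(q(0,m),op(op(0,m),k)).
Bind x2 := op(q(0,m),op(op(0,m),k)).
MGU = { x1 -> 0, s -> op(0,m), x2 -> op(q(0,m),op(op(0,m),k)) }, so s -> op(0,m).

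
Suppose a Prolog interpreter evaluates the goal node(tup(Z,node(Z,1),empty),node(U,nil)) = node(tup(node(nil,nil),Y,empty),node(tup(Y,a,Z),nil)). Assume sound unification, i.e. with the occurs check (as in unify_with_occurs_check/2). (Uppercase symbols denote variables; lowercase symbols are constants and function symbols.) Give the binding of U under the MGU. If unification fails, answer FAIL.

Decompose node/2: tup(Z,node(Z,1),empty) = tup(node(nil,nil),Y,empty),  node(U,nil) = node(tup(Y,a,Z),nil).
Decompose tup/3: Z = node(nil,nil),  node(Z,1) = Y,  empty = empty.
Bind Z := node(nil,nil); substituting into the 2 remaining equations that mention Z gives: node(node(nil,nil),1) = Y,  node(U,nil) = node(tup(Y,a,node(nil,nil)),nil).
Bind Y := node(node(nil,nil),1); substituting into the one remaining equation that mentions Y gives: node(U,nil) = node(tup(node(node(nil,nil),1),a,node(nil,nil)),nil).
Delete trivial equation empty = empty.
Decompose node/2: U = tup(node(node(nil,nil),1),a,node(nil,nil)),  nil = nil.
Bind U := tup(node(node(nil,nil),1),a,node(nil,nil)); no other remaining equation mentions U.
Delete trivial equation nil = nil.
MGU = { Z ↦ node(nil,nil), Y ↦ node(node(nil,nil),1), U ↦ tup(node(node(nil,nil),1),a,node(nil,nil)) }, so U ↦ tup(node(node(nil,nil),1),a,node(nil,nil)).

tup(node(node(nil,nil),1),a,node(nil,nil))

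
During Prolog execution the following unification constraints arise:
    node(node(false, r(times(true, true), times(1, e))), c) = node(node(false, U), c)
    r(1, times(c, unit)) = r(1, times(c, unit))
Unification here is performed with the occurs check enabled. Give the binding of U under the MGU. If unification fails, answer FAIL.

Decompose node/2: node(false, r(times(true, true), times(1, e))) = node(false, U),  c = c.
Decompose node/2: false = false,  r(times(true, true), times(1, e)) = U.
Delete trivial equation false = false.
Bind U := r(times(true, true), times(1, e)); no other remaining equation mentions U.
Delete trivial equation c = c.
Delete trivial equation r(1, times(c, unit)) = r(1, times(c, unit)).
MGU = { U = r(times(true, true), times(1, e)) }, so U = r(times(true, true), times(1, e)).

r(times(true, true), times(1, e))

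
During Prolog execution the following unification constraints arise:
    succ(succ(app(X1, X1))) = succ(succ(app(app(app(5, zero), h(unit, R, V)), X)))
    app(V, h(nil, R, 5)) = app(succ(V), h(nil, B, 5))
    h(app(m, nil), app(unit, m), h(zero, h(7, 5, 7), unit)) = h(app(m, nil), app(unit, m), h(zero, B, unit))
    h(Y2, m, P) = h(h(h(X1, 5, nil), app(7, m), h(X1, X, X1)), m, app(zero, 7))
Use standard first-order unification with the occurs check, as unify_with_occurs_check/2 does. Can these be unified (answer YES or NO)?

Decompose succ/1: succ(app(X1, X1)) = succ(app(app(app(5, zero), h(unit, R, V)), X)).
Decompose succ/1: app(X1, X1) = app(app(app(5, zero), h(unit, R, V)), X).
Decompose app/2: X1 = app(app(5, zero), h(unit, R, V)),  X1 = X.
Bind X1 := app(app(5, zero), h(unit, R, V)); substituting into the 2 remaining equations that mention X1 gives: app(app(5, zero), h(unit, R, V)) = X,  h(Y2, m, P) = h(h(h(app(app(5, zero), h(unit, R, V)), 5, nil), app(7, m), h(app(app(5, zero), h(unit, R, V)), X, app(app(5, zero), h(unit, R, V)))), m, app(zero, 7)).
Bind X := app(app(5, zero), h(unit, R, V)); substituting into the one remaining equation that mentions X gives: h(Y2, m, P) = h(h(h(app(app(5, zero), h(unit, R, V)), 5, nil), app(7, m), h(app(app(5, zero), h(unit, R, V)), app(app(5, zero), h(unit, R, V)), app(app(5, zero), h(unit, R, V)))), m, app(zero, 7)).
Decompose app/2: V = succ(V),  h(nil, R, 5) = h(nil, B, 5).
Occurs check fails: V occurs in succ(V); the equation V = succ(V) has no finite solution.

NO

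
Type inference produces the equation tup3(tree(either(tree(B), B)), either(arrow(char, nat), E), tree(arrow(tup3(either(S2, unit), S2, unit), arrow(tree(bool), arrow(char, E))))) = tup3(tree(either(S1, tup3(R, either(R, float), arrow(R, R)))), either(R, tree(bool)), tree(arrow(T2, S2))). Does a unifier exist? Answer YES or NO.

Decompose tup3/3: tree(either(tree(B), B)) = tree(either(S1, tup3(R, either(R, float), arrow(R, R)))),  either(arrow(char, nat), E) = either(R, tree(bool)),  tree(arrow(tup3(either(S2, unit), S2, unit), arrow(tree(bool), arrow(char, E)))) = tree(arrow(T2, S2)).
Decompose tree/1: either(tree(B), B) = either(S1, tup3(R, either(R, float), arrow(R, R))).
Decompose either/2: tree(B) = S1,  B = tup3(R, either(R, float), arrow(R, R)).
Bind S1 := tree(B); no other remaining equation mentions S1.
Bind B := tup3(R, either(R, float), arrow(R, R)); no other remaining equation mentions B. Substituting into the earlier binding gives S1 := tree(tup3(R, either(R, float), arrow(R, R))).
Decompose either/2: arrow(char, nat) = R,  E = tree(bool).
Bind R := arrow(char, nat); no other remaining equation mentions R. Substituting into the earlier bindings gives S1 := tree(tup3(arrow(char, nat), either(arrow(char, nat), float), arrow(arrow(char, nat), arrow(char, nat)))), B := tup3(arrow(char, nat), either(arrow(char, nat), float), arrow(arrow(char, nat), arrow(char, nat))).
Bind E := tree(bool); substituting into the remaining equation gives: tree(arrow(tup3(either(S2, unit), S2, unit), arrow(tree(bool), arrow(char, tree(bool))))) = tree(arrow(T2, S2)).
Decompose tree/1: arrow(tup3(either(S2, unit), S2, unit), arrow(tree(bool), arrow(char, tree(bool)))) = arrow(T2, S2).
Decompose arrow/2: tup3(either(S2, unit), S2, unit) = T2,  arrow(tree(bool), arrow(char, tree(bool))) = S2.
Bind T2 := tup3(either(S2, unit), S2, unit); no other remaining equation mentions T2.
Bind S2 := arrow(tree(bool), arrow(char, tree(bool))). Substituting into the earlier binding gives T2 := tup3(either(arrow(tree(bool), arrow(char, tree(bool))), unit), arrow(tree(bool), arrow(char, tree(bool))), unit).
No equations remain and no clash or occurs-check failure arose, so a unifier exists.

YES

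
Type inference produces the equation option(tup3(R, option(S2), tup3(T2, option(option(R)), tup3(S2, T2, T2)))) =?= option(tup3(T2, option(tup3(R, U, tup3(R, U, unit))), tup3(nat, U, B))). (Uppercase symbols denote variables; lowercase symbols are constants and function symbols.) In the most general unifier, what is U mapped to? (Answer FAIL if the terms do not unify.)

Decompose option/1: tup3(R, option(S2), tup3(T2, option(option(R)), tup3(S2, T2, T2))) =?= tup3(T2, option(tup3(R, U, tup3(R, U, unit))), tup3(nat, U, B)).
Decompose tup3/3: R =?= T2,  option(S2) =?= option(tup3(R, U, tup3(R, U, unit))),  tup3(T2, option(option(R)), tup3(S2, T2, T2)) =?= tup3(nat, U, B).
Bind R := T2; substituting into the remaining equations gives: option(S2) =?= option(tup3(T2, U, tup3(T2, U, unit))),  tup3(T2, option(option(T2)), tup3(S2, T2, T2)) =?= tup3(nat, U, B).
Decompose option/1: S2 =?= tup3(T2, U, tup3(T2, U, unit)).
Bind S2 := tup3(T2, U, tup3(T2, U, unit)); substituting into the remaining equation gives: tup3(T2, option(option(T2)), tup3(tup3(T2, U, tup3(T2, U, unit)), T2, T2)) =?= tup3(nat, U, B).
Decompose tup3/3: T2 =?= nat,  option(option(T2)) =?= U,  tup3(tup3(T2, U, tup3(T2, U, unit)), T2, T2) =?= B.
Bind T2 := nat; substituting into the remaining equations gives: option(option(nat)) =?= U,  tup3(tup3(nat, U, tup3(nat, U, unit)), nat, nat) =?= B. Substituting into the earlier bindings gives R := nat, S2 := tup3(nat, U, tup3(nat, U, unit)).
Bind U := option(option(nat)); substituting into the remaining equation gives: tup3(tup3(nat, option(option(nat)), tup3(nat, option(option(nat)), unit)), nat, nat) =?= B. Substituting into the earlier binding gives S2 := tup3(nat, option(option(nat)), tup3(nat, option(option(nat)), unit)).
Bind B := tup3(tup3(nat, option(option(nat)), tup3(nat, option(option(nat)), unit)), nat, nat).
MGU = { R -> nat, S2 -> tup3(nat, option(option(nat)), tup3(nat, option(option(nat)), unit)), T2 -> nat, U -> option(option(nat)), B -> tup3(tup3(nat, option(option(nat)), tup3(nat, option(option(nat)), unit)), nat, nat) }, so U -> option(option(nat)).

option(option(nat))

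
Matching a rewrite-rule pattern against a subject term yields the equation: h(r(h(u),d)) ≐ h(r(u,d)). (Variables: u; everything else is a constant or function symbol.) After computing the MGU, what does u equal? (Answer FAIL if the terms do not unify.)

Decompose h/1: r(h(u),d) ≐ r(u,d).
Decompose r/2: h(u) ≐ u,  d ≐ d.
Occurs check fails: u occurs in h(u); the equation u ≐ h(u) has no finite solution.

FAIL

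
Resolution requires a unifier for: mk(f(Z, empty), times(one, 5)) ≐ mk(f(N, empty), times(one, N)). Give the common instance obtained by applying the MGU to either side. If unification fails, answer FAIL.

mk(f(5, empty), times(one, 5))

Decompose mk/2: f(Z, empty) ≐ f(N, empty),  times(one, 5) ≐ times(one, N).
Decompose f/2: Z ≐ N,  empty ≐ empty.
Bind Z := N; no other remaining equation mentions Z.
Delete trivial equation empty ≐ empty.
Decompose times/2: one ≐ one,  5 ≐ N.
Delete trivial equation one ≐ one.
Bind N := 5. Substituting into the earlier binding gives Z := 5.
Applying the MGU to either side gives mk(f(5, empty), times(one, 5)).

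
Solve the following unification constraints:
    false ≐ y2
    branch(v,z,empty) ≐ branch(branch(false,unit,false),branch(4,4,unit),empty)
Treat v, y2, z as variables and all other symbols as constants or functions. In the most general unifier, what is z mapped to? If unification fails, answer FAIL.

Bind y2 := false; no other remaining equation mentions y2.
Decompose branch/3: v ≐ branch(false,unit,false),  z ≐ branch(4,4,unit),  empty ≐ empty.
Bind v := branch(false,unit,false); no other remaining equation mentions v.
Bind z := branch(4,4,unit); no other remaining equation mentions z.
Delete trivial equation empty ≐ empty.
MGU = { y2 ↦ false, v ↦ branch(false,unit,false), z ↦ branch(4,4,unit) }, so z ↦ branch(4,4,unit).

branch(4,4,unit)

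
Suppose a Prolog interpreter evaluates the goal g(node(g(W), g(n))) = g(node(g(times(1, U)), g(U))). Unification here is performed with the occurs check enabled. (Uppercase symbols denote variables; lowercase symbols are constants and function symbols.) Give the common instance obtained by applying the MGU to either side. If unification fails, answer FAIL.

g(node(g(times(1, n)), g(n)))

Decompose g/1: node(g(W), g(n)) = node(g(times(1, U)), g(U)).
Decompose node/2: g(W) = g(times(1, U)),  g(n) = g(U).
Decompose g/1: W = times(1, U).
Bind W := times(1, U); no other remaining equation mentions W.
Decompose g/1: n = U.
Bind U := n. Substituting into the earlier binding gives W := times(1, n).
Applying the MGU to either side gives g(node(g(times(1, n)), g(n))).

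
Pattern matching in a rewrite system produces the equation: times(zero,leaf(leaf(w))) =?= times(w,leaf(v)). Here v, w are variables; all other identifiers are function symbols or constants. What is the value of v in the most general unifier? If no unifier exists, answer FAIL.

leaf(zero)

Decompose times/2: zero =?= w,  leaf(leaf(w)) =?= leaf(v).
Bind w := zero; substituting into the remaining equation gives: leaf(leaf(zero)) =?= leaf(v).
Decompose leaf/1: leaf(zero) =?= v.
Bind v := leaf(zero).
MGU = { w := zero, v := leaf(zero) }, so v := leaf(zero).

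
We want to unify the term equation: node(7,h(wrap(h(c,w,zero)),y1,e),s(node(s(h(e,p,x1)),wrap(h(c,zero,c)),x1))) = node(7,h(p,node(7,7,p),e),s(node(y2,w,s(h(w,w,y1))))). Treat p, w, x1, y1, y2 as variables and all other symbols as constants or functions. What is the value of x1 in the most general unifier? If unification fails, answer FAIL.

s(h(wrap(h(c,zero,c)),wrap(h(c,zero,c)),node(7,7,wrap(h(c,wrap(h(c,zero,c)),zero)))))

Decompose node/3: 7 = 7,  h(wrap(h(c,w,zero)),y1,e) = h(p,node(7,7,p),e),  s(node(s(h(e,p,x1)),wrap(h(c,zero,c)),x1)) = s(node(y2,w,s(h(w,w,y1)))).
Delete trivial equation 7 = 7.
Decompose h/3: wrap(h(c,w,zero)) = p,  y1 = node(7,7,p),  e = e.
Bind p := wrap(h(c,w,zero)); substituting into the 2 remaining equations that mention p gives: y1 = node(7,7,wrap(h(c,w,zero))),  s(node(s(h(e,wrap(h(c,w,zero)),x1)),wrap(h(c,zero,c)),x1)) = s(node(y2,w,s(h(w,w,y1)))).
Bind y1 := node(7,7,wrap(h(c,w,zero))); substituting into the one remaining equation that mentions y1 gives: s(node(s(h(e,wrap(h(c,w,zero)),x1)),wrap(h(c,zero,c)),x1)) = s(node(y2,w,s(h(w,w,node(7,7,wrap(h(c,w,zero))))))).
Delete trivial equation e = e.
Decompose s/1: node(s(h(e,wrap(h(c,w,zero)),x1)),wrap(h(c,zero,c)),x1) = node(y2,w,s(h(w,w,node(7,7,wrap(h(c,w,zero)))))).
Decompose node/3: s(h(e,wrap(h(c,w,zero)),x1)) = y2,  wrap(h(c,zero,c)) = w,  x1 = s(h(w,w,node(7,7,wrap(h(c,w,zero))))).
Bind y2 := s(h(e,wrap(h(c,w,zero)),x1)); no other remaining equation mentions y2.
Bind w := wrap(h(c,zero,c)); substituting into the remaining equation gives: x1 = s(h(wrap(h(c,zero,c)),wrap(h(c,zero,c)),node(7,7,wrap(h(c,wrap(h(c,zero,c)),zero))))). Substituting into the earlier bindings gives p := wrap(h(c,wrap(h(c,zero,c)),zero)), y1 := node(7,7,wrap(h(c,wrap(h(c,zero,c)),zero))), y2 := s(h(e,wrap(h(c,wrap(h(c,zero,c)),zero)),x1)).
Bind x1 := s(h(wrap(h(c,zero,c)),wrap(h(c,zero,c)),node(7,7,wrap(h(c,wrap(h(c,zero,c)),zero))))). Substituting into the earlier binding gives y2 := s(h(e,wrap(h(c,wrap(h(c,zero,c)),zero)),s(h(wrap(h(c,zero,c)),wrap(h(c,zero,c)),node(7,7,wrap(h(c,wrap(h(c,zero,c)),zero))))))).
MGU = { p := wrap(h(c,wrap(h(c,zero,c)),zero)), y1 := node(7,7,wrap(h(c,wrap(h(c,zero,c)),zero))), y2 := s(h(e,wrap(h(c,wrap(h(c,zero,c)),zero)),s(h(wrap(h(c,zero,c)),wrap(h(c,zero,c)),node(7,7,wrap(h(c,wrap(h(c,zero,c)),zero))))))), w := wrap(h(c,zero,c)), x1 := s(h(wrap(h(c,zero,c)),wrap(h(c,zero,c)),node(7,7,wrap(h(c,wrap(h(c,zero,c)),zero))))) }, so x1 := s(h(wrap(h(c,zero,c)),wrap(h(c,zero,c)),node(7,7,wrap(h(c,wrap(h(c,zero,c)),zero))))).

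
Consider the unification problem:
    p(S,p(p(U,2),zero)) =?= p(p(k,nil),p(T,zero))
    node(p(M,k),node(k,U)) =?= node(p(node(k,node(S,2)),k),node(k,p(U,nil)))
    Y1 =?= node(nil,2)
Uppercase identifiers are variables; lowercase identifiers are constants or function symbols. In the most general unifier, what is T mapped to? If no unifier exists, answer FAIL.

Decompose p/2: S =?= p(k,nil),  p(p(U,2),zero) =?= p(T,zero).
Bind S := p(k,nil); substituting into the one remaining equation that mentions S gives: node(p(M,k),node(k,U)) =?= node(p(node(k,node(p(k,nil),2)),k),node(k,p(U,nil))).
Decompose p/2: p(U,2) =?= T,  zero =?= zero.
Bind T := p(U,2); no other remaining equation mentions T.
Delete trivial equation zero =?= zero.
Decompose node/2: p(M,k) =?= p(node(k,node(p(k,nil),2)),k),  node(k,U) =?= node(k,p(U,nil)).
Decompose p/2: M =?= node(k,node(p(k,nil),2)),  k =?= k.
Bind M := node(k,node(p(k,nil),2)); no other remaining equation mentions M.
Delete trivial equation k =?= k.
Decompose node/2: k =?= k,  U =?= p(U,nil).
Delete trivial equation k =?= k.
Occurs check fails: U occurs in p(U,nil); the equation U =?= p(U,nil) has no finite solution.

FAIL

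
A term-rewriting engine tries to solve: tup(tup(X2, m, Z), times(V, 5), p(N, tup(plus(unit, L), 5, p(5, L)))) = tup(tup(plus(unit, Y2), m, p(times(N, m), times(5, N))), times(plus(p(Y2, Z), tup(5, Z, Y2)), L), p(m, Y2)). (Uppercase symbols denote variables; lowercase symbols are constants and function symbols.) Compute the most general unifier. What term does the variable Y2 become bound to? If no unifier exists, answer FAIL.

Decompose tup/3: tup(X2, m, Z) = tup(plus(unit, Y2), m, p(times(N, m), times(5, N))),  times(V, 5) = times(plus(p(Y2, Z), tup(5, Z, Y2)), L),  p(N, tup(plus(unit, L), 5, p(5, L))) = p(m, Y2).
Decompose tup/3: X2 = plus(unit, Y2),  m = m,  Z = p(times(N, m), times(5, N)).
Bind X2 := plus(unit, Y2); no other remaining equation mentions X2.
Delete trivial equation m = m.
Bind Z := p(times(N, m), times(5, N)); substituting into the one remaining equation that mentions Z gives: times(V, 5) = times(plus(p(Y2, p(times(N, m), times(5, N))), tup(5, p(times(N, m), times(5, N)), Y2)), L).
Decompose times/2: V = plus(p(Y2, p(times(N, m), times(5, N))), tup(5, p(times(N, m), times(5, N)), Y2)),  5 = L.
Bind V := plus(p(Y2, p(times(N, m), times(5, N))), tup(5, p(times(N, m), times(5, N)), Y2)); no other remaining equation mentions V.
Bind L := 5; substituting into the remaining equation gives: p(N, tup(plus(unit, 5), 5, p(5, 5))) = p(m, Y2).
Decompose p/2: N = m,  tup(plus(unit, 5), 5, p(5, 5)) = Y2.
Bind N := m; no other remaining equation mentions N. Substituting into the earlier bindings gives Z := p(times(m, m), times(5, m)), V := plus(p(Y2, p(times(m, m), times(5, m))), tup(5, p(times(m, m), times(5, m)), Y2)).
Bind Y2 := tup(plus(unit, 5), 5, p(5, 5)). Substituting into the earlier bindings gives X2 := plus(unit, tup(plus(unit, 5), 5, p(5, 5))), V := plus(p(tup(plus(unit, 5), 5, p(5, 5)), p(times(m, m), times(5, m))), tup(5, p(times(m, m), times(5, m)), tup(plus(unit, 5), 5, p(5, 5)))).
MGU = { X2 := plus(unit, tup(plus(unit, 5), 5, p(5, 5))), Z := p(times(m, m), times(5, m)), V := plus(p(tup(plus(unit, 5), 5, p(5, 5)), p(times(m, m), times(5, m))), tup(5, p(times(m, m), times(5, m)), tup(plus(unit, 5), 5, p(5, 5)))), L := 5, N := m, Y2 := tup(plus(unit, 5), 5, p(5, 5)) }, so Y2 := tup(plus(unit, 5), 5, p(5, 5)).

tup(plus(unit, 5), 5, p(5, 5))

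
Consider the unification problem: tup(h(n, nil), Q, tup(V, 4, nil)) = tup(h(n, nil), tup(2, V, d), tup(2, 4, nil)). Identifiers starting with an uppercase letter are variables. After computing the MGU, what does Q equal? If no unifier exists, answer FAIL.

Decompose tup/3: h(n, nil) = h(n, nil),  Q = tup(2, V, d),  tup(V, 4, nil) = tup(2, 4, nil).
Delete trivial equation h(n, nil) = h(n, nil).
Bind Q := tup(2, V, d); no other remaining equation mentions Q.
Decompose tup/3: V = 2,  4 = 4,  nil = nil.
Bind V := 2; no other remaining equation mentions V. Substituting into the earlier binding gives Q := tup(2, 2, d).
Delete trivial equation 4 = 4.
Delete trivial equation nil = nil.
MGU = { Q ↦ tup(2, 2, d), V ↦ 2 }, so Q ↦ tup(2, 2, d).

tup(2, 2, d)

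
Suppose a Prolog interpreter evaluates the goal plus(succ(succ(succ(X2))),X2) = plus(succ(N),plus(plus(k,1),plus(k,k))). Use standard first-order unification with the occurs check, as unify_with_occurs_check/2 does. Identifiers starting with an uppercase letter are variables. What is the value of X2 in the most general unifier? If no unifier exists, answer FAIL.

Decompose plus/2: succ(succ(succ(X2))) = succ(N),  X2 = plus(plus(k,1),plus(k,k)).
Decompose succ/1: succ(succ(X2)) = N.
Bind N := succ(succ(X2)); no other remaining equation mentions N.
Bind X2 := plus(plus(k,1),plus(k,k)). Substituting into the earlier binding gives N := succ(succ(plus(plus(k,1),plus(k,k)))).
MGU = { N -> succ(succ(plus(plus(k,1),plus(k,k)))), X2 -> plus(plus(k,1),plus(k,k)) }, so X2 -> plus(plus(k,1),plus(k,k)).

plus(plus(k,1),plus(k,k))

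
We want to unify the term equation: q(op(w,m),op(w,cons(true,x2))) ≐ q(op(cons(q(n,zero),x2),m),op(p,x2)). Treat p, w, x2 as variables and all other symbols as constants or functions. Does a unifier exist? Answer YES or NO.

Decompose q/2: op(w,m) ≐ op(cons(q(n,zero),x2),m),  op(w,cons(true,x2)) ≐ op(p,x2).
Decompose op/2: w ≐ cons(q(n,zero),x2),  m ≐ m.
Bind w := cons(q(n,zero),x2); substituting into the one remaining equation that mentions w gives: op(cons(q(n,zero),x2),cons(true,x2)) ≐ op(p,x2).
Delete trivial equation m ≐ m.
Decompose op/2: cons(q(n,zero),x2) ≐ p,  cons(true,x2) ≐ x2.
Bind p := cons(q(n,zero),x2); no other remaining equation mentions p.
Occurs check fails: x2 occurs in cons(true,x2); the equation x2 ≐ cons(true,x2) has no finite solution.

NO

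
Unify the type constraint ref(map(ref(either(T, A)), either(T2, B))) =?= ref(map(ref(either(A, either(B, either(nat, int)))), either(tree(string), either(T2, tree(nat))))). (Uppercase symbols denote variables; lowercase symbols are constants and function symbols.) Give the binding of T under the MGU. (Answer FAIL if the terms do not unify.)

either(either(tree(string), tree(nat)), either(nat, int))

Decompose ref/1: map(ref(either(T, A)), either(T2, B)) =?= map(ref(either(A, either(B, either(nat, int)))), either(tree(string), either(T2, tree(nat)))).
Decompose map/2: ref(either(T, A)) =?= ref(either(A, either(B, either(nat, int)))),  either(T2, B) =?= either(tree(string), either(T2, tree(nat))).
Decompose ref/1: either(T, A) =?= either(A, either(B, either(nat, int))).
Decompose either/2: T =?= A,  A =?= either(B, either(nat, int)).
Bind T := A; no other remaining equation mentions T.
Bind A := either(B, either(nat, int)); no other remaining equation mentions A. Substituting into the earlier binding gives T := either(B, either(nat, int)).
Decompose either/2: T2 =?= tree(string),  B =?= either(T2, tree(nat)).
Bind T2 := tree(string); substituting into the remaining equation gives: B =?= either(tree(string), tree(nat)).
Bind B := either(tree(string), tree(nat)). Substituting into the earlier bindings gives T := either(either(tree(string), tree(nat)), either(nat, int)), A := either(either(tree(string), tree(nat)), either(nat, int)).
MGU = { T := either(either(tree(string), tree(nat)), either(nat, int)), A := either(either(tree(string), tree(nat)), either(nat, int)), T2 := tree(string), B := either(tree(string), tree(nat)) }, so T := either(either(tree(string), tree(nat)), either(nat, int)).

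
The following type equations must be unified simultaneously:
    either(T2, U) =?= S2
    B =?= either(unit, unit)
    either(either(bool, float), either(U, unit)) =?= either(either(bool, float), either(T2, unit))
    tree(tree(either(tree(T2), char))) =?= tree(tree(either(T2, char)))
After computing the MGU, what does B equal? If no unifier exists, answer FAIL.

FAIL

Bind S2 := either(T2, U); no other remaining equation mentions S2.
Bind B := either(unit, unit); no other remaining equation mentions B.
Decompose either/2: either(bool, float) =?= either(bool, float),  either(U, unit) =?= either(T2, unit).
Delete trivial equation either(bool, float) =?= either(bool, float).
Decompose either/2: U =?= T2,  unit =?= unit.
Bind U := T2; no other remaining equation mentions U. Substituting into the earlier binding gives S2 := either(T2, T2).
Delete trivial equation unit =?= unit.
Decompose tree/1: tree(either(tree(T2), char)) =?= tree(either(T2, char)).
Decompose tree/1: either(tree(T2), char) =?= either(T2, char).
Decompose either/2: tree(T2) =?= T2,  char =?= char.
Occurs check fails: T2 occurs in tree(T2); the equation T2 =?= tree(T2) has no finite solution.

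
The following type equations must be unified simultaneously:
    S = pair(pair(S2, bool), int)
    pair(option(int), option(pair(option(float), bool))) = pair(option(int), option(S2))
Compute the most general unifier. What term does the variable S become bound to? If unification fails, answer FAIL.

Bind S := pair(pair(S2, bool), int); no other remaining equation mentions S.
Decompose pair/2: option(int) = option(int),  option(pair(option(float), bool)) = option(S2).
Delete trivial equation option(int) = option(int).
Decompose option/1: pair(option(float), bool) = S2.
Bind S2 := pair(option(float), bool). Substituting into the earlier binding gives S := pair(pair(pair(option(float), bool), bool), int).
MGU = { S ↦ pair(pair(pair(option(float), bool), bool), int), S2 ↦ pair(option(float), bool) }, so S ↦ pair(pair(pair(option(float), bool), bool), int).

pair(pair(pair(option(float), bool), bool), int)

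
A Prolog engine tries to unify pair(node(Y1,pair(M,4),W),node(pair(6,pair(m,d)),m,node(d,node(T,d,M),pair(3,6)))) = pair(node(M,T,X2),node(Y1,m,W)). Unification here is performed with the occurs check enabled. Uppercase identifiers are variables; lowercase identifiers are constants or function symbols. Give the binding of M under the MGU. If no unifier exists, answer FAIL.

pair(6,pair(m,d))

Decompose pair/2: node(Y1,pair(M,4),W) = node(M,T,X2),  node(pair(6,pair(m,d)),m,node(d,node(T,d,M),pair(3,6))) = node(Y1,m,W).
Decompose node/3: Y1 = M,  pair(M,4) = T,  W = X2.
Bind Y1 := M; substituting into the one remaining equation that mentions Y1 gives: node(pair(6,pair(m,d)),m,node(d,node(T,d,M),pair(3,6))) = node(M,m,W).
Bind T := pair(M,4); substituting into the one remaining equation that mentions T gives: node(pair(6,pair(m,d)),m,node(d,node(pair(M,4),d,M),pair(3,6))) = node(M,m,W).
Bind W := X2; substituting into the remaining equation gives: node(pair(6,pair(m,d)),m,node(d,node(pair(M,4),d,M),pair(3,6))) = node(M,m,X2).
Decompose node/3: pair(6,pair(m,d)) = M,  m = m,  node(d,node(pair(M,4),d,M),pair(3,6)) = X2.
Bind M := pair(6,pair(m,d)); substituting into the one remaining equation that mentions M gives: node(d,node(pair(pair(6,pair(m,d)),4),d,pair(6,pair(m,d))),pair(3,6)) = X2. Substituting into the earlier bindings gives Y1 := pair(6,pair(m,d)), T := pair(pair(6,pair(m,d)),4).
Delete trivial equation m = m.
Bind X2 := node(d,node(pair(pair(6,pair(m,d)),4),d,pair(6,pair(m,d))),pair(3,6)). Substituting into the earlier binding gives W := node(d,node(pair(pair(6,pair(m,d)),4),d,pair(6,pair(m,d))),pair(3,6)).
MGU = { Y1 ↦ pair(6,pair(m,d)), T ↦ pair(pair(6,pair(m,d)),4), W ↦ node(d,node(pair(pair(6,pair(m,d)),4),d,pair(6,pair(m,d))),pair(3,6)), M ↦ pair(6,pair(m,d)), X2 ↦ node(d,node(pair(pair(6,pair(m,d)),4),d,pair(6,pair(m,d))),pair(3,6)) }, so M ↦ pair(6,pair(m,d)).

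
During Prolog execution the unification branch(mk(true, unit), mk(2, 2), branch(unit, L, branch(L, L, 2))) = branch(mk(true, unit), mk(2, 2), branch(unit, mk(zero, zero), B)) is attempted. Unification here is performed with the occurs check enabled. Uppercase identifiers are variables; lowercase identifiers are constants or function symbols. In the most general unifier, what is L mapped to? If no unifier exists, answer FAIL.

Decompose branch/3: mk(true, unit) = mk(true, unit),  mk(2, 2) = mk(2, 2),  branch(unit, L, branch(L, L, 2)) = branch(unit, mk(zero, zero), B).
Delete trivial equation mk(true, unit) = mk(true, unit).
Delete trivial equation mk(2, 2) = mk(2, 2).
Decompose branch/3: unit = unit,  L = mk(zero, zero),  branch(L, L, 2) = B.
Delete trivial equation unit = unit.
Bind L := mk(zero, zero); substituting into the remaining equation gives: branch(mk(zero, zero), mk(zero, zero), 2) = B.
Bind B := branch(mk(zero, zero), mk(zero, zero), 2).
MGU = { L -> mk(zero, zero), B -> branch(mk(zero, zero), mk(zero, zero), 2) }, so L -> mk(zero, zero).

mk(zero, zero)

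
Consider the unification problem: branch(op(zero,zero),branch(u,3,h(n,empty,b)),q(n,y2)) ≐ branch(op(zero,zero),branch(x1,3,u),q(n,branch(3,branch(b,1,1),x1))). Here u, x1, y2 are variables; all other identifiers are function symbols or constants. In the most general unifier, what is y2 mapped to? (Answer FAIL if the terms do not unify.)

Decompose branch/3: op(zero,zero) ≐ op(zero,zero),  branch(u,3,h(n,empty,b)) ≐ branch(x1,3,u),  q(n,y2) ≐ q(n,branch(3,branch(b,1,1),x1)).
Delete trivial equation op(zero,zero) ≐ op(zero,zero).
Decompose branch/3: u ≐ x1,  3 ≐ 3,  h(n,empty,b) ≐ u.
Bind u := x1; substituting into the one remaining equation that mentions u gives: h(n,empty,b) ≐ x1.
Delete trivial equation 3 ≐ 3.
Bind x1 := h(n,empty,b); substituting into the remaining equation gives: q(n,y2) ≐ q(n,branch(3,branch(b,1,1),h(n,empty,b))). Substituting into the earlier binding gives u := h(n,empty,b).
Decompose q/2: n ≐ n,  y2 ≐ branch(3,branch(b,1,1),h(n,empty,b)).
Delete trivial equation n ≐ n.
Bind y2 := branch(3,branch(b,1,1),h(n,empty,b)).
MGU = { u ↦ h(n,empty,b), x1 ↦ h(n,empty,b), y2 ↦ branch(3,branch(b,1,1),h(n,empty,b)) }, so y2 ↦ branch(3,branch(b,1,1),h(n,empty,b)).

branch(3,branch(b,1,1),h(n,empty,b))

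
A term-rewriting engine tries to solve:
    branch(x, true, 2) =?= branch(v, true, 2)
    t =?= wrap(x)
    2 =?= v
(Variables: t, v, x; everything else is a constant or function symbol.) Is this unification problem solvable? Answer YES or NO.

Decompose branch/3: x =?= v,  true =?= true,  2 =?= 2.
Bind x := v; substituting into the one remaining equation that mentions x gives: t =?= wrap(v).
Delete trivial equation true =?= true.
Delete trivial equation 2 =?= 2.
Bind t := wrap(v); no other remaining equation mentions t.
Bind v := 2. Substituting into the earlier bindings gives x := 2, t := wrap(2).
No equations remain and no clash or occurs-check failure arose, so a unifier exists.

YES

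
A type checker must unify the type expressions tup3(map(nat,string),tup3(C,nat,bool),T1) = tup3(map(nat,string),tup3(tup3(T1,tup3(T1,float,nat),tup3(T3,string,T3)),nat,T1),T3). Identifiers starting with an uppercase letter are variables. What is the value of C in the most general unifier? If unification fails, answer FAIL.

tup3(bool,tup3(bool,float,nat),tup3(bool,string,bool))

Decompose tup3/3: map(nat,string) = map(nat,string),  tup3(C,nat,bool) = tup3(tup3(T1,tup3(T1,float,nat),tup3(T3,string,T3)),nat,T1),  T1 = T3.
Delete trivial equation map(nat,string) = map(nat,string).
Decompose tup3/3: C = tup3(T1,tup3(T1,float,nat),tup3(T3,string,T3)),  nat = nat,  bool = T1.
Bind C := tup3(T1,tup3(T1,float,nat),tup3(T3,string,T3)); no other remaining equation mentions C.
Delete trivial equation nat = nat.
Bind T1 := bool; substituting into the remaining equation gives: bool = T3. Substituting into the earlier binding gives C := tup3(bool,tup3(bool,float,nat),tup3(T3,string,T3)).
Bind T3 := bool. Substituting into the earlier binding gives C := tup3(bool,tup3(bool,float,nat),tup3(bool,string,bool)).
MGU = { C := tup3(bool,tup3(bool,float,nat),tup3(bool,string,bool)), T1 := bool, T3 := bool }, so C := tup3(bool,tup3(bool,float,nat),tup3(bool,string,bool)).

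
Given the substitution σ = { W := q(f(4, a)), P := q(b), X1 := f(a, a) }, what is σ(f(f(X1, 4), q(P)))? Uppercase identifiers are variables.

Replace each occurrence of P with q(b).
Replace each occurrence of X1 with f(a, a).
Result: f(f(f(a, a), 4), q(q(b))).

f(f(f(a, a), 4), q(q(b)))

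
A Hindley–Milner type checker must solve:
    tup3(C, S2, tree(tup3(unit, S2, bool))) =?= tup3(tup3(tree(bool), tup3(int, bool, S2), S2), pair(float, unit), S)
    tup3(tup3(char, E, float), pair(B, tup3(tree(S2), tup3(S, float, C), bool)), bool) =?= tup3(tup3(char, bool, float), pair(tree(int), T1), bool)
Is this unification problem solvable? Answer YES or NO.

YES

Decompose tup3/3: C =?= tup3(tree(bool), tup3(int, bool, S2), S2),  S2 =?= pair(float, unit),  tree(tup3(unit, S2, bool)) =?= S.
Bind C := tup3(tree(bool), tup3(int, bool, S2), S2); substituting into the one remaining equation that mentions C gives: tup3(tup3(char, E, float), pair(B, tup3(tree(S2), tup3(S, float, tup3(tree(bool), tup3(int, bool, S2), S2)), bool)), bool) =?= tup3(tup3(char, bool, float), pair(tree(int), T1), bool).
Bind S2 := pair(float, unit); substituting into the remaining equations gives: tree(tup3(unit, pair(float, unit), bool)) =?= S,  tup3(tup3(char, E, float), pair(B, tup3(tree(pair(float, unit)), tup3(S, float, tup3(tree(bool), tup3(int, bool, pair(float, unit)), pair(float, unit))), bool)), bool) =?= tup3(tup3(char, bool, float), pair(tree(int), T1), bool). Substituting into the earlier binding gives C := tup3(tree(bool), tup3(int, bool, pair(float, unit)), pair(float, unit)).
Bind S := tree(tup3(unit, pair(float, unit), bool)); substituting into the remaining equation gives: tup3(tup3(char, E, float), pair(B, tup3(tree(pair(float, unit)), tup3(tree(tup3(unit, pair(float, unit), bool)), float, tup3(tree(bool), tup3(int, bool, pair(float, unit)), pair(float, unit))), bool)), bool) =?= tup3(tup3(char, bool, float), pair(tree(int), T1), bool).
Decompose tup3/3: tup3(char, E, float) =?= tup3(char, bool, float),  pair(B, tup3(tree(pair(float, unit)), tup3(tree(tup3(unit, pair(float, unit), bool)), float, tup3(tree(bool), tup3(int, bool, pair(float, unit)), pair(float, unit))), bool)) =?= pair(tree(int), T1),  bool =?= bool.
Decompose tup3/3: char =?= char,  E =?= bool,  float =?= float.
Delete trivial equation char =?= char.
Bind E := bool; no other remaining equation mentions E.
Delete trivial equation float =?= float.
Decompose pair/2: B =?= tree(int),  tup3(tree(pair(float, unit)), tup3(tree(tup3(unit, pair(float, unit), bool)), float, tup3(tree(bool), tup3(int, bool, pair(float, unit)), pair(float, unit))), bool) =?= T1.
Bind B := tree(int); no other remaining equation mentions B.
Bind T1 := tup3(tree(pair(float, unit)), tup3(tree(tup3(unit, pair(float, unit), bool)), float, tup3(tree(bool), tup3(int, bool, pair(float, unit)), pair(float, unit))), bool); no other remaining equation mentions T1.
Delete trivial equation bool =?= bool.
No equations remain and no clash or occurs-check failure arose, so a unifier exists.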